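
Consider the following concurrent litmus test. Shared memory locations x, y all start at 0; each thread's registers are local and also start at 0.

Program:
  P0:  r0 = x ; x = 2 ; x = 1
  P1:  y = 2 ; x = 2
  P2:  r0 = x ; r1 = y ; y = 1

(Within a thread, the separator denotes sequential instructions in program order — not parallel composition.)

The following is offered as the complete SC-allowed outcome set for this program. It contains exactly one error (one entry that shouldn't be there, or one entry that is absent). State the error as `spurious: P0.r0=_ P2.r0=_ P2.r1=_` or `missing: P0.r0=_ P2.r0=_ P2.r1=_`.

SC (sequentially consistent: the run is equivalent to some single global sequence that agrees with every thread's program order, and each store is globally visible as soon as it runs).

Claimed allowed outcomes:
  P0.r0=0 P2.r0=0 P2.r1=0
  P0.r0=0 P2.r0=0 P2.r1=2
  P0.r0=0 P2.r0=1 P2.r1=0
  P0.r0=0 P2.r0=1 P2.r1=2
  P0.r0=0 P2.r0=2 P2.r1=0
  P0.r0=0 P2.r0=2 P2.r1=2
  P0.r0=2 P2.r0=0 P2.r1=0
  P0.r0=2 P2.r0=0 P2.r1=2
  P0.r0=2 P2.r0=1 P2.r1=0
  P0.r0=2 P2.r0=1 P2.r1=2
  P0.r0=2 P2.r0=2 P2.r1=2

outcome vector order: (P0.r0,P2.r0,P2.r1)
under SC → 0/0/0, 0/0/2, 0/1/0, 0/1/2, 0/2/0, 0/2/2, 2/0/0, 2/0/2, 2/1/2, 2/2/2
claimed∖SC = {2/1/0}

spurious: P0.r0=2 P2.r0=1 P2.r1=0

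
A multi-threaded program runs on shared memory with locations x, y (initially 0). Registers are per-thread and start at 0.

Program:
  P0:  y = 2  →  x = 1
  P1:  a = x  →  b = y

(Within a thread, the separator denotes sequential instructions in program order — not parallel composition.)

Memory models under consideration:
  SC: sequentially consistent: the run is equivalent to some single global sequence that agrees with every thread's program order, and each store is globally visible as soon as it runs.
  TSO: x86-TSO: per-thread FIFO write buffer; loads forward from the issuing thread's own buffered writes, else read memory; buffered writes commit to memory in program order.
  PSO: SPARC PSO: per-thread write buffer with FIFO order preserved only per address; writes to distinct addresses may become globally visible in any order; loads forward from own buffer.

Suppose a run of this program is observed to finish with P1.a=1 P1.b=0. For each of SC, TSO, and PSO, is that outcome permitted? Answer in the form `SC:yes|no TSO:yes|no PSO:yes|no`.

outcome vector order: (P1.a,P1.b)
under SC → (0,0); (0,2); (1,2)
under TSO → (0,0); (0,2); (1,2)
under PSO → (0,0); (0,2); (1,0); (1,2)
target (1,0) ∈ {PSO}

SC:no TSO:no PSO:yes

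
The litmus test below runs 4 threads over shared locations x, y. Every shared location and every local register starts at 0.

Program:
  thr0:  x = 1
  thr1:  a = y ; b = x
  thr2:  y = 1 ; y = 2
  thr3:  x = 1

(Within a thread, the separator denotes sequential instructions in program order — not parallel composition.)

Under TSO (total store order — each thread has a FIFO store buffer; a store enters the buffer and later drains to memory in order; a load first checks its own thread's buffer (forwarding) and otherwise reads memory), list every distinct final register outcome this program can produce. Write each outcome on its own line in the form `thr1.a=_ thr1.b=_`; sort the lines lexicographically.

thr1.a=0 thr1.b=0
thr1.a=0 thr1.b=1
thr1.a=1 thr1.b=0
thr1.a=1 thr1.b=1
thr1.a=2 thr1.b=0
thr1.a=2 thr1.b=1

outcome vector order: (thr1.a,thr1.b)
|TSO outcomes| = 6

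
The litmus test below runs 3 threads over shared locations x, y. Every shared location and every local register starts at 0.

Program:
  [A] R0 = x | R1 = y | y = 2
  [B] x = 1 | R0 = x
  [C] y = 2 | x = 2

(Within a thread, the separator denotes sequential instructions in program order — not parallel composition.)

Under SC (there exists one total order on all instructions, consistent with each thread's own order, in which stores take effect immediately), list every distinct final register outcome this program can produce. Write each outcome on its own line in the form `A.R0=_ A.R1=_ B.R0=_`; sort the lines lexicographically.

outcome vector order: (A.R0,A.R1,B.R0)
|SC outcomes| = 10

A.R0=0 A.R1=0 B.R0=1
A.R0=0 A.R1=0 B.R0=2
A.R0=0 A.R1=2 B.R0=1
A.R0=0 A.R1=2 B.R0=2
A.R0=1 A.R1=0 B.R0=1
A.R0=1 A.R1=0 B.R0=2
A.R0=1 A.R1=2 B.R0=1
A.R0=1 A.R1=2 B.R0=2
A.R0=2 A.R1=2 B.R0=1
A.R0=2 A.R1=2 B.R0=2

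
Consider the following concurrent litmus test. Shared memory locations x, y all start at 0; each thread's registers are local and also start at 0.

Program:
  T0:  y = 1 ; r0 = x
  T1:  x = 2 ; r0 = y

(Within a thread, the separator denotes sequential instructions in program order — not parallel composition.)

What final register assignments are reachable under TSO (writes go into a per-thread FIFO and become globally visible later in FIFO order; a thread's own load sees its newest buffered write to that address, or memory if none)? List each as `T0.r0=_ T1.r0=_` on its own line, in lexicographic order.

T0.r0=0 T1.r0=0
T0.r0=0 T1.r0=1
T0.r0=2 T1.r0=0
T0.r0=2 T1.r0=1

outcome vector order: (T0.r0,T1.r0)
|TSO outcomes| = 4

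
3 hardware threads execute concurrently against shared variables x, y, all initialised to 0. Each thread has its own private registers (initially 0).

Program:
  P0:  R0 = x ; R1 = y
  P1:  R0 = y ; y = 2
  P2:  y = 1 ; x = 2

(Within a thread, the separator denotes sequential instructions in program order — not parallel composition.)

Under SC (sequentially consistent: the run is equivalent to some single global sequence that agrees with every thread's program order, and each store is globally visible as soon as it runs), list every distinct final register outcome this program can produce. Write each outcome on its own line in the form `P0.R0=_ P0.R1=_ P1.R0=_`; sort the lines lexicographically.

outcome vector order: (P0.R0,P0.R1,P1.R0)
|SC outcomes| = 10

P0.R0=0 P0.R1=0 P1.R0=0
P0.R0=0 P0.R1=0 P1.R0=1
P0.R0=0 P0.R1=1 P1.R0=0
P0.R0=0 P0.R1=1 P1.R0=1
P0.R0=0 P0.R1=2 P1.R0=0
P0.R0=0 P0.R1=2 P1.R0=1
P0.R0=2 P0.R1=1 P1.R0=0
P0.R0=2 P0.R1=1 P1.R0=1
P0.R0=2 P0.R1=2 P1.R0=0
P0.R0=2 P0.R1=2 P1.R0=1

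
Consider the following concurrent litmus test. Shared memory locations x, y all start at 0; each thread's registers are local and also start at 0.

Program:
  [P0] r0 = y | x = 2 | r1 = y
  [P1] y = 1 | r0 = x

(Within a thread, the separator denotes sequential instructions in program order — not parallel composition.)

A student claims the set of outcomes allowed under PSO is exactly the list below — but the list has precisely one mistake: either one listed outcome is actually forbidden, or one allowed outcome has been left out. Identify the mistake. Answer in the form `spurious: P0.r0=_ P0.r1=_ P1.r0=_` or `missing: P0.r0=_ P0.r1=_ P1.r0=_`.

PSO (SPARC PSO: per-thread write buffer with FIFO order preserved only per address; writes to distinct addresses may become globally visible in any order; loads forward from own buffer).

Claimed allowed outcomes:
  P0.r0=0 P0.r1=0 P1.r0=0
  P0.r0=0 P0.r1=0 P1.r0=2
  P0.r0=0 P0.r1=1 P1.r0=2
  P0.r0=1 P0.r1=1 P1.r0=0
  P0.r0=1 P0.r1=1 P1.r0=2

outcome vector order: (P0.r0,P0.r1,P1.r0)
under PSO → (0,0,0) (0,0,2) (0,1,0) (0,1,2) (1,1,0) (1,1,2)
PSO∖claimed = {(0,1,0)}

missing: P0.r0=0 P0.r1=1 P1.r0=0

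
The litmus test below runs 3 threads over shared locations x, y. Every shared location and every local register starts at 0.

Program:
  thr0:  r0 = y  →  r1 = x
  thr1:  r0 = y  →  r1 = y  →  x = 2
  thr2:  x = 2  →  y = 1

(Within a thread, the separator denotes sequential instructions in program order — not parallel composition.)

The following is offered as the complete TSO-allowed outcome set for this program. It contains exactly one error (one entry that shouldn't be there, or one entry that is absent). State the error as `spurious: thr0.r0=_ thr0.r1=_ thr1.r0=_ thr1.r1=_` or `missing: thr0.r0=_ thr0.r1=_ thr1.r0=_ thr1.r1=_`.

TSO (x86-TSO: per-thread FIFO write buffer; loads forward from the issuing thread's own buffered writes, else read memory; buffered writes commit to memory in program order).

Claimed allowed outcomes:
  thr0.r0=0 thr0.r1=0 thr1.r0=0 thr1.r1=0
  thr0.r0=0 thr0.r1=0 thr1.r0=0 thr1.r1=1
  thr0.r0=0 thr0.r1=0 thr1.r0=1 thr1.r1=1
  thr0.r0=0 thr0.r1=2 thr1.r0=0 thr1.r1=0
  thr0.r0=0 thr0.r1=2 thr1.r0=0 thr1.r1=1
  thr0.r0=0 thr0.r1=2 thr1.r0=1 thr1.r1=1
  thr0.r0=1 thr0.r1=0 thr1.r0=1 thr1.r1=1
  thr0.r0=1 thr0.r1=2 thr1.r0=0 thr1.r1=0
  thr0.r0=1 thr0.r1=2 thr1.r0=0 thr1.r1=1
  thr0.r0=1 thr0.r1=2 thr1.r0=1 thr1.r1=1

outcome vector order: (thr0.r0,thr0.r1,thr1.r0,thr1.r1)
[TSO] allowed = {<0 0 0 0>, <0 0 0 1>, <0 0 1 1>, <0 2 0 0>, <0 2 0 1>, <0 2 1 1>, <1 2 0 0>, <1 2 0 1>, <1 2 1 1>}
claimed∖TSO = {<1 0 1 1>}

spurious: thr0.r0=1 thr0.r1=0 thr1.r0=1 thr1.r1=1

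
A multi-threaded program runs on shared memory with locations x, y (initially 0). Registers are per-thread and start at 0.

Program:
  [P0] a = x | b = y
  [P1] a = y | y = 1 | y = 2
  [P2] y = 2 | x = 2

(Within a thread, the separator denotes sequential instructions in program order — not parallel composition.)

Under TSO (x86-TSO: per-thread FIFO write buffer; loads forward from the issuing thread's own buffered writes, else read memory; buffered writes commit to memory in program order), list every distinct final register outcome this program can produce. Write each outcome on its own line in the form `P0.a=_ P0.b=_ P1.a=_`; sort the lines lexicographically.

outcome vector order: (P0.a,P0.b,P1.a)
|TSO outcomes| = 10

P0.a=0 P0.b=0 P1.a=0
P0.a=0 P0.b=0 P1.a=2
P0.a=0 P0.b=1 P1.a=0
P0.a=0 P0.b=1 P1.a=2
P0.a=0 P0.b=2 P1.a=0
P0.a=0 P0.b=2 P1.a=2
P0.a=2 P0.b=1 P1.a=0
P0.a=2 P0.b=1 P1.a=2
P0.a=2 P0.b=2 P1.a=0
P0.a=2 P0.b=2 P1.a=2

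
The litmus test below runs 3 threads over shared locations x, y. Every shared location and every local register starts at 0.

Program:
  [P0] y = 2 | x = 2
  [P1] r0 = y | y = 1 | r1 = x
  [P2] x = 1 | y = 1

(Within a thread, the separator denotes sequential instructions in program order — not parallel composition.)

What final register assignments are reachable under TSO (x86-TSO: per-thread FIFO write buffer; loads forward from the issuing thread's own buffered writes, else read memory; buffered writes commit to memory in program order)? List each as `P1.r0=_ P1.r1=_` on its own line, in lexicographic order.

P1.r0=0 P1.r1=0
P1.r0=0 P1.r1=1
P1.r0=0 P1.r1=2
P1.r0=1 P1.r1=1
P1.r0=1 P1.r1=2
P1.r0=2 P1.r1=0
P1.r0=2 P1.r1=1
P1.r0=2 P1.r1=2

outcome vector order: (P1.r0,P1.r1)
|TSO outcomes| = 8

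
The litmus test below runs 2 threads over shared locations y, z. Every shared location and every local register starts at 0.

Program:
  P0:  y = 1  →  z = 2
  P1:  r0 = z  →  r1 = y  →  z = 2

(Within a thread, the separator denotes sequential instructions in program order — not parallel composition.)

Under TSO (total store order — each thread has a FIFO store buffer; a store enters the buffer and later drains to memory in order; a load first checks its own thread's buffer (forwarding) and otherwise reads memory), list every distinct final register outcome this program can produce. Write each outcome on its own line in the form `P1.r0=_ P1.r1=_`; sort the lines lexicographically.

outcome vector order: (P1.r0,P1.r1)
|TSO outcomes| = 3

P1.r0=0 P1.r1=0
P1.r0=0 P1.r1=1
P1.r0=2 P1.r1=1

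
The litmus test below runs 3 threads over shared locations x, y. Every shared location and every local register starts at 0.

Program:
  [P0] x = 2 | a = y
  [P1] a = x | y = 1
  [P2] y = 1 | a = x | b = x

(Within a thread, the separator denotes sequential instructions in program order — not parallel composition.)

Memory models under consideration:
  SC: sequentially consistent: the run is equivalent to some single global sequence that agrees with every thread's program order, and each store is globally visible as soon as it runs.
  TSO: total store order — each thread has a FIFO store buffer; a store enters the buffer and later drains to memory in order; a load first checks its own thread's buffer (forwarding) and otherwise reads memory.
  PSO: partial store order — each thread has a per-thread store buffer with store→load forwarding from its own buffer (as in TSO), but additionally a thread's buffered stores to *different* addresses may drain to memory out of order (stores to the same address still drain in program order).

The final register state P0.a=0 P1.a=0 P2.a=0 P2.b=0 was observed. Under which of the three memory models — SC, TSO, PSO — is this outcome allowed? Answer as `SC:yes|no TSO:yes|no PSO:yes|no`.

outcome vector order: (P0.a,P1.a,P2.a,P2.b)
SC: 8 outcomes — {0022 0222 1000 1002 1022 1200 1202 1222}
TSO: 12 outcomes — {0000 0002 0022 0200 0202 0222 1000 1002 1022 1200 1202 1222}
PSO: 12 outcomes — {0000 0002 0022 0200 0202 0222 1000 1002 1022 1200 1202 1222}
target 0000 ∈ {TSO,PSO}

SC:no TSO:yes PSO:yes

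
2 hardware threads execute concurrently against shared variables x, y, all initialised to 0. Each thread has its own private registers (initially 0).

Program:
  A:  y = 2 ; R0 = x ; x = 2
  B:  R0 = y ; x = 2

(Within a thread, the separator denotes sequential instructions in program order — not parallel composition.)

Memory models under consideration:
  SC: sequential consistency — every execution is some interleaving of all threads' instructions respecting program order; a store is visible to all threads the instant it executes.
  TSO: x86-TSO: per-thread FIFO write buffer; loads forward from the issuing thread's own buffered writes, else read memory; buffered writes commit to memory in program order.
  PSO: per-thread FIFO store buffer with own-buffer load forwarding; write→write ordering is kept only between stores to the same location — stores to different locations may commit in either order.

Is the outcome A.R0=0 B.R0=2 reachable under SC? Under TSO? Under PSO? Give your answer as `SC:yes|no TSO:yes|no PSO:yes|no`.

SC:yes TSO:yes PSO:yes

outcome vector order: (A.R0,B.R0)
SC: 4 outcomes — {<0 0> <0 2> <2 0> <2 2>}
TSO: 4 outcomes — {<0 0> <0 2> <2 0> <2 2>}
PSO: 4 outcomes — {<0 0> <0 2> <2 0> <2 2>}
target <0 2> ∈ {SC,TSO,PSO}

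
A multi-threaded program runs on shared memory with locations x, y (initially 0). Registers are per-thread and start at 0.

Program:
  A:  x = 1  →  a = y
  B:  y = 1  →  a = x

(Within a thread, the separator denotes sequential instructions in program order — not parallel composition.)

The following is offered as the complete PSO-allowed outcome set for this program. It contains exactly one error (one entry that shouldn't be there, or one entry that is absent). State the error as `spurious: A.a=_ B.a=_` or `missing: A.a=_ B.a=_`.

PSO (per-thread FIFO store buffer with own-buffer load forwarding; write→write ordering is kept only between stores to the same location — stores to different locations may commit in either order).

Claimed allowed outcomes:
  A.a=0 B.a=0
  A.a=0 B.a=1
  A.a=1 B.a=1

missing: A.a=1 B.a=0

outcome vector order: (A.a,B.a)
[PSO] allowed = {00, 01, 10, 11}
PSO∖claimed = {10}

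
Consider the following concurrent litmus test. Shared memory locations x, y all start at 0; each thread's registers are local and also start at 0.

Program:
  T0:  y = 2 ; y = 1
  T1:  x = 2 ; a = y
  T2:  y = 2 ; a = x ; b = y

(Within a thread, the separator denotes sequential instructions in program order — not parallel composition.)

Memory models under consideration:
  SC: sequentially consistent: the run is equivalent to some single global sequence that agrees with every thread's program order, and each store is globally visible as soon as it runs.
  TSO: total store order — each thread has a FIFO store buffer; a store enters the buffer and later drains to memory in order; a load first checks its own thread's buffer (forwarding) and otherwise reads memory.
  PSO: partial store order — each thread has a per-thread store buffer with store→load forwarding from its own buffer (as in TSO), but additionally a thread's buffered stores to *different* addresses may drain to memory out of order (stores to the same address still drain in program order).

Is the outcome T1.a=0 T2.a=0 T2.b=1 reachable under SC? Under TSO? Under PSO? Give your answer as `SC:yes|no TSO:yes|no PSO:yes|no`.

SC:no TSO:yes PSO:yes

outcome vector order: (T1.a,T2.a,T2.b)
[SC] allowed = {<0 2 1>; <0 2 2>; <1 0 1>; <1 0 2>; <1 2 1>; <1 2 2>; <2 0 1>; <2 0 2>; <2 2 1>; <2 2 2>}
[TSO] allowed = {<0 0 1>; <0 0 2>; <0 2 1>; <0 2 2>; <1 0 1>; <1 0 2>; <1 2 1>; <1 2 2>; <2 0 1>; <2 0 2>; <2 2 1>; <2 2 2>}
[PSO] allowed = {<0 0 1>; <0 0 2>; <0 2 1>; <0 2 2>; <1 0 1>; <1 0 2>; <1 2 1>; <1 2 2>; <2 0 1>; <2 0 2>; <2 2 1>; <2 2 2>}
target <0 0 1> ∈ {TSO,PSO}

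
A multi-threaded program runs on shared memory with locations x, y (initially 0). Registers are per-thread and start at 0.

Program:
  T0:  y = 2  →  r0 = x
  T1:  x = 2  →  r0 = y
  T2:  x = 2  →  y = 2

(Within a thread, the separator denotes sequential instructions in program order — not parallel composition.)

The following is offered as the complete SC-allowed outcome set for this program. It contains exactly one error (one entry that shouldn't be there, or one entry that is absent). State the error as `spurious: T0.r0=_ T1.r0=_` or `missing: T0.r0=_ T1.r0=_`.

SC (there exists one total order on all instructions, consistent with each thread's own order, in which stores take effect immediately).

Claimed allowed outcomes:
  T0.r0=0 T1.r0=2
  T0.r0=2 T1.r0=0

missing: T0.r0=2 T1.r0=2

outcome vector order: (T0.r0,T1.r0)
[SC] allowed = {<0 2>, <2 0>, <2 2>}
SC∖claimed = {<2 2>}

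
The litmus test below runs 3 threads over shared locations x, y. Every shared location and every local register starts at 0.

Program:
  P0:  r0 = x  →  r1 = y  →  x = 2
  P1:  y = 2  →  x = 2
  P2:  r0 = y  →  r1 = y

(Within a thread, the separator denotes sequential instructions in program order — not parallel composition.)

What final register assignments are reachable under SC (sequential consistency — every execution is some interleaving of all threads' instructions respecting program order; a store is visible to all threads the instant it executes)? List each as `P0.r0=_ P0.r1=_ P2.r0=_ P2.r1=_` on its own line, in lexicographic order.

outcome vector order: (P0.r0,P0.r1,P2.r0,P2.r1)
|SC outcomes| = 9

P0.r0=0 P0.r1=0 P2.r0=0 P2.r1=0
P0.r0=0 P0.r1=0 P2.r0=0 P2.r1=2
P0.r0=0 P0.r1=0 P2.r0=2 P2.r1=2
P0.r0=0 P0.r1=2 P2.r0=0 P2.r1=0
P0.r0=0 P0.r1=2 P2.r0=0 P2.r1=2
P0.r0=0 P0.r1=2 P2.r0=2 P2.r1=2
P0.r0=2 P0.r1=2 P2.r0=0 P2.r1=0
P0.r0=2 P0.r1=2 P2.r0=0 P2.r1=2
P0.r0=2 P0.r1=2 P2.r0=2 P2.r1=2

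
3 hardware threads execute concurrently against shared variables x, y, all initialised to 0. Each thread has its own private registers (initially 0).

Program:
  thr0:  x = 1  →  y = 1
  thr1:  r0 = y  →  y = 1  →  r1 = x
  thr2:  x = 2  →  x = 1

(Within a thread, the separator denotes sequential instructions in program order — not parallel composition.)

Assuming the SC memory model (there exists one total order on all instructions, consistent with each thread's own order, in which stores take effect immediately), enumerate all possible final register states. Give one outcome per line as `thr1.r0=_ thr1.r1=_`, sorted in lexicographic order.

thr1.r0=0 thr1.r1=0
thr1.r0=0 thr1.r1=1
thr1.r0=0 thr1.r1=2
thr1.r0=1 thr1.r1=1
thr1.r0=1 thr1.r1=2

outcome vector order: (thr1.r0,thr1.r1)
|SC outcomes| = 5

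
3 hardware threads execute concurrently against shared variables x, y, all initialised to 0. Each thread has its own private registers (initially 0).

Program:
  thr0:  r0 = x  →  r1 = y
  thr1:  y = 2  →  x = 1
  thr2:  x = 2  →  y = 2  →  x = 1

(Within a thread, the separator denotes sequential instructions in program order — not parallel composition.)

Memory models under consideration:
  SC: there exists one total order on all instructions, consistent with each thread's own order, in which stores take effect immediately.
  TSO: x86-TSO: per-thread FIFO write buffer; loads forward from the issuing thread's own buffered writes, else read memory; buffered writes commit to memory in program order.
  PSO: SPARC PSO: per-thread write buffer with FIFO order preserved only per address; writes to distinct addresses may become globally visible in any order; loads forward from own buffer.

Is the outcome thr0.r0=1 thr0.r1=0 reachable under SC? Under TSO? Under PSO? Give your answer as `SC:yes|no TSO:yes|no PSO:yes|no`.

SC:no TSO:no PSO:yes

outcome vector order: (thr0.r0,thr0.r1)
SC (5): (0,0), (0,2), (1,2), (2,0), (2,2)
TSO (5): (0,0), (0,2), (1,2), (2,0), (2,2)
PSO (6): (0,0), (0,2), (1,0), (1,2), (2,0), (2,2)
target (1,0) ∈ {PSO}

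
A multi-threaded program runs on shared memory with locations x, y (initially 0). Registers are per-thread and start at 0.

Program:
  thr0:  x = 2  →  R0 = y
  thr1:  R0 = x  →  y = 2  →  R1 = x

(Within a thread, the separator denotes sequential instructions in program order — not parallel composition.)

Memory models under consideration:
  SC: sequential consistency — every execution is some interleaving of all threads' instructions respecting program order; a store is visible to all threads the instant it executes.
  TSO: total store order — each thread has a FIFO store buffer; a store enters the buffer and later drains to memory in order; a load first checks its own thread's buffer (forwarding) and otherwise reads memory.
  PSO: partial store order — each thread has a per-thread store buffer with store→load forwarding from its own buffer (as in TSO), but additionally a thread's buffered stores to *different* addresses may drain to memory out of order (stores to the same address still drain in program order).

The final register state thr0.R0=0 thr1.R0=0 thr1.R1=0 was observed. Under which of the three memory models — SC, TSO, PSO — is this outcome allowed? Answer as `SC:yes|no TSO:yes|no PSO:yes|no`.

SC:no TSO:yes PSO:yes

outcome vector order: (thr0.R0,thr1.R0,thr1.R1)
SC (5): 002, 022, 200, 202, 222
TSO (6): 000, 002, 022, 200, 202, 222
PSO (6): 000, 002, 022, 200, 202, 222
target 000 ∈ {TSO,PSO}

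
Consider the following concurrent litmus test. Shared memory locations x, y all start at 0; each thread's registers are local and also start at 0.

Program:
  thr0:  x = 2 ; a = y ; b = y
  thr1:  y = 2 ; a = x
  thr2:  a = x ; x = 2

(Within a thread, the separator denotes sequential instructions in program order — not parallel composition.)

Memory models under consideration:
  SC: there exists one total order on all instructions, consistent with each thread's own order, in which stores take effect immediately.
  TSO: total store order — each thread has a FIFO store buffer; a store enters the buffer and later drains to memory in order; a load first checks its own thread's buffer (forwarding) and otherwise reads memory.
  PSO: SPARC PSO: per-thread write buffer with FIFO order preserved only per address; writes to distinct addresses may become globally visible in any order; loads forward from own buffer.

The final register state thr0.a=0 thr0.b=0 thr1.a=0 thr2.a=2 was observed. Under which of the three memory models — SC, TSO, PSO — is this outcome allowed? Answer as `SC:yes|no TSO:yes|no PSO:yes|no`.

SC:no TSO:yes PSO:yes

outcome vector order: (thr0.a,thr0.b,thr1.a,thr2.a)
[SC] allowed = {(0,0,2,0) (0,0,2,2) (0,2,2,0) (0,2,2,2) (2,2,0,0) (2,2,0,2) (2,2,2,0) (2,2,2,2)}
[TSO] allowed = {(0,0,0,0) (0,0,0,2) (0,0,2,0) (0,0,2,2) (0,2,0,0) (0,2,0,2) (0,2,2,0) (0,2,2,2) (2,2,0,0) (2,2,0,2) (2,2,2,0) (2,2,2,2)}
[PSO] allowed = {(0,0,0,0) (0,0,0,2) (0,0,2,0) (0,0,2,2) (0,2,0,0) (0,2,0,2) (0,2,2,0) (0,2,2,2) (2,2,0,0) (2,2,0,2) (2,2,2,0) (2,2,2,2)}
target (0,0,0,2) ∈ {TSO,PSO}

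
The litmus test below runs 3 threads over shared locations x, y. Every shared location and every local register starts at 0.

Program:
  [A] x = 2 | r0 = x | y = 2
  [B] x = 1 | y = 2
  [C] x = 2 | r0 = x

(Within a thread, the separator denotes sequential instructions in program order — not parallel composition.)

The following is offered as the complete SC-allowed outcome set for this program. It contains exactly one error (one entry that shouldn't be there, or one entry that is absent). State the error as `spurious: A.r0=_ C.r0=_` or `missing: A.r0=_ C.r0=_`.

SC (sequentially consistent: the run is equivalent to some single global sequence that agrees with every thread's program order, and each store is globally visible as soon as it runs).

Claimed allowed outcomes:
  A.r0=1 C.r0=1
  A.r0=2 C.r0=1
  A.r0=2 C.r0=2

outcome vector order: (A.r0,C.r0)
SC: 4 outcomes — {(1,1) (1,2) (2,1) (2,2)}
SC∖claimed = {(1,2)}

missing: A.r0=1 C.r0=2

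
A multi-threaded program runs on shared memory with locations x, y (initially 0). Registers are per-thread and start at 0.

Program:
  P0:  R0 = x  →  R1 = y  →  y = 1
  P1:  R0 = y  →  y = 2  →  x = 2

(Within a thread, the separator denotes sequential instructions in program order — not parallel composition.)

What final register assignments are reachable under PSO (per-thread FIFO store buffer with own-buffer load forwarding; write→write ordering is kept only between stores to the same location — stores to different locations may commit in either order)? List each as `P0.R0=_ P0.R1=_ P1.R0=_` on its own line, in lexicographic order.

P0.R0=0 P0.R1=0 P1.R0=0
P0.R0=0 P0.R1=0 P1.R0=1
P0.R0=0 P0.R1=2 P1.R0=0
P0.R0=2 P0.R1=0 P1.R0=0
P0.R0=2 P0.R1=2 P1.R0=0

outcome vector order: (P0.R0,P0.R1,P1.R0)
|PSO outcomes| = 5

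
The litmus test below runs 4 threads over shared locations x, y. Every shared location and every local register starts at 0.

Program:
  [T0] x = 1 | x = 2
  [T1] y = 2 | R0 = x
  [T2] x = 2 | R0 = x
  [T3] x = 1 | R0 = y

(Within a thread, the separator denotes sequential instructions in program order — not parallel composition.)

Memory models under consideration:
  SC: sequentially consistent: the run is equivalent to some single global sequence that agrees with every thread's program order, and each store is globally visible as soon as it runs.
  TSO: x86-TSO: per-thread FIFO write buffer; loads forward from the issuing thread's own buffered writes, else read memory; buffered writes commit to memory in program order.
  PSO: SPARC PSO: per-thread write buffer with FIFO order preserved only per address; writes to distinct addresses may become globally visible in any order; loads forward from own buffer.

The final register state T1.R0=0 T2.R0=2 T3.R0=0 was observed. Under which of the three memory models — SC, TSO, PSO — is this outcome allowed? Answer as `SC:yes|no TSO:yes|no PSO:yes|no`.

SC:no TSO:yes PSO:yes

outcome vector order: (T1.R0,T2.R0,T3.R0)
[SC] allowed = {<0 1 2>, <0 2 2>, <1 1 0>, <1 1 2>, <1 2 0>, <1 2 2>, <2 1 0>, <2 1 2>, <2 2 0>, <2 2 2>}
[TSO] allowed = {<0 1 0>, <0 1 2>, <0 2 0>, <0 2 2>, <1 1 0>, <1 1 2>, <1 2 0>, <1 2 2>, <2 1 0>, <2 1 2>, <2 2 0>, <2 2 2>}
[PSO] allowed = {<0 1 0>, <0 1 2>, <0 2 0>, <0 2 2>, <1 1 0>, <1 1 2>, <1 2 0>, <1 2 2>, <2 1 0>, <2 1 2>, <2 2 0>, <2 2 2>}
target <0 2 0> ∈ {TSO,PSO}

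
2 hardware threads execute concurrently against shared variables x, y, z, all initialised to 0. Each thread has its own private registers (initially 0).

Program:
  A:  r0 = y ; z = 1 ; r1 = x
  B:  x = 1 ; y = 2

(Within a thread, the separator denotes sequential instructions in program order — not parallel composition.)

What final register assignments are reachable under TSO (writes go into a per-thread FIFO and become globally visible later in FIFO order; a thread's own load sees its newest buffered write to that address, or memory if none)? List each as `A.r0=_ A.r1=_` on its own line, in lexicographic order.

A.r0=0 A.r1=0
A.r0=0 A.r1=1
A.r0=2 A.r1=1

outcome vector order: (A.r0,A.r1)
|TSO outcomes| = 3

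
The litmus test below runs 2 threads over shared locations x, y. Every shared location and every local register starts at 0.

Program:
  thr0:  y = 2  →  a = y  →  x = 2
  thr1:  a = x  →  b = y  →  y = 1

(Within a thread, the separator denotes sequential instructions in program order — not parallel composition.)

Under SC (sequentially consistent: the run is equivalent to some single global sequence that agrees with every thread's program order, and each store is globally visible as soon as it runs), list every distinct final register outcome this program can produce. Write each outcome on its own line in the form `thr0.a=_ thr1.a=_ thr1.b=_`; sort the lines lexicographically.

outcome vector order: (thr0.a,thr1.a,thr1.b)
|SC outcomes| = 5

thr0.a=1 thr1.a=0 thr1.b=0
thr0.a=1 thr1.a=0 thr1.b=2
thr0.a=2 thr1.a=0 thr1.b=0
thr0.a=2 thr1.a=0 thr1.b=2
thr0.a=2 thr1.a=2 thr1.b=2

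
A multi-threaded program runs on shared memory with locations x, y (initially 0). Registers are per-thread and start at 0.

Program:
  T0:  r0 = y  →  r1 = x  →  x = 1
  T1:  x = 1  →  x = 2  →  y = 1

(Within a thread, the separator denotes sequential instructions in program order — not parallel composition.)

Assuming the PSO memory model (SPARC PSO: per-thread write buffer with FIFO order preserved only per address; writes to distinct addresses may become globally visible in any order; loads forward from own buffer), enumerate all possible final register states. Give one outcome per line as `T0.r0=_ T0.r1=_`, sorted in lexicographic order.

T0.r0=0 T0.r1=0
T0.r0=0 T0.r1=1
T0.r0=0 T0.r1=2
T0.r0=1 T0.r1=0
T0.r0=1 T0.r1=1
T0.r0=1 T0.r1=2

outcome vector order: (T0.r0,T0.r1)
|PSO outcomes| = 6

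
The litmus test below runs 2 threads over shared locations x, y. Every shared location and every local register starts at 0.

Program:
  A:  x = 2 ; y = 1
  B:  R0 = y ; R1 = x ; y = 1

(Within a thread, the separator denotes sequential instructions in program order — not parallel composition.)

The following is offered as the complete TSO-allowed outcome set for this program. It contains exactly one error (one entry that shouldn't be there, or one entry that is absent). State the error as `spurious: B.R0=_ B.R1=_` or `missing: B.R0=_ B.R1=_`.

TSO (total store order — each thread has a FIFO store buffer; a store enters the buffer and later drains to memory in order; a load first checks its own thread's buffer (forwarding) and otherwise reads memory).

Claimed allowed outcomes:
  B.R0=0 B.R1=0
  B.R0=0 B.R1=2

missing: B.R0=1 B.R1=2

outcome vector order: (B.R0,B.R1)
TSO (3): <0 0>, <0 2>, <1 2>
TSO∖claimed = {<1 2>}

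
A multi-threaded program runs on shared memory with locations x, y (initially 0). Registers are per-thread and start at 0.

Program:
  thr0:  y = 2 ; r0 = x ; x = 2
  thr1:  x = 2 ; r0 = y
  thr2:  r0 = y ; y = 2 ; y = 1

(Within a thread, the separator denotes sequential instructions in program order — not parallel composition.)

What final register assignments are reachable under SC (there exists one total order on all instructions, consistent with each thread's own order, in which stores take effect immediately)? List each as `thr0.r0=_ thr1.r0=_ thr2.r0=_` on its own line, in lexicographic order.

thr0.r0=0 thr1.r0=1 thr2.r0=0
thr0.r0=0 thr1.r0=1 thr2.r0=2
thr0.r0=0 thr1.r0=2 thr2.r0=0
thr0.r0=0 thr1.r0=2 thr2.r0=2
thr0.r0=2 thr1.r0=0 thr2.r0=0
thr0.r0=2 thr1.r0=0 thr2.r0=2
thr0.r0=2 thr1.r0=1 thr2.r0=0
thr0.r0=2 thr1.r0=1 thr2.r0=2
thr0.r0=2 thr1.r0=2 thr2.r0=0
thr0.r0=2 thr1.r0=2 thr2.r0=2

outcome vector order: (thr0.r0,thr1.r0,thr2.r0)
|SC outcomes| = 10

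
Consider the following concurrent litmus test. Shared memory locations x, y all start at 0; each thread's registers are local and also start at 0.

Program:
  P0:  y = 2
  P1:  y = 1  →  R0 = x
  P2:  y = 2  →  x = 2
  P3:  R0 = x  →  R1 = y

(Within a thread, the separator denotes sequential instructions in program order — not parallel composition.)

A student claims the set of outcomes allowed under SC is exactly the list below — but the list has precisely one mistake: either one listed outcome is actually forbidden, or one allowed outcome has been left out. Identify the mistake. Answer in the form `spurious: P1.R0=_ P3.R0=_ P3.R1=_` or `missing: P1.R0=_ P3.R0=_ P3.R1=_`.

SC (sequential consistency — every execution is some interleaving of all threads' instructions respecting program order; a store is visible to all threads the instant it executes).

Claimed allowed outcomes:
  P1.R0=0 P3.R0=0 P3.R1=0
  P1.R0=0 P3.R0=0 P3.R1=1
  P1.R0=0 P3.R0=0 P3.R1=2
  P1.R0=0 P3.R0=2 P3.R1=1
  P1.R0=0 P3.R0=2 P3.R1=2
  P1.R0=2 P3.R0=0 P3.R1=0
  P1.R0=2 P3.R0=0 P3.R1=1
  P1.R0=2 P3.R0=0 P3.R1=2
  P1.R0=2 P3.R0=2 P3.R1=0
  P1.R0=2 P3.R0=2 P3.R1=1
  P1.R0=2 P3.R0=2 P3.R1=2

spurious: P1.R0=2 P3.R0=2 P3.R1=0

outcome vector order: (P1.R0,P3.R0,P3.R1)
under SC → <0 0 0>; <0 0 1>; <0 0 2>; <0 2 1>; <0 2 2>; <2 0 0>; <2 0 1>; <2 0 2>; <2 2 1>; <2 2 2>
claimed∖SC = {<2 2 0>}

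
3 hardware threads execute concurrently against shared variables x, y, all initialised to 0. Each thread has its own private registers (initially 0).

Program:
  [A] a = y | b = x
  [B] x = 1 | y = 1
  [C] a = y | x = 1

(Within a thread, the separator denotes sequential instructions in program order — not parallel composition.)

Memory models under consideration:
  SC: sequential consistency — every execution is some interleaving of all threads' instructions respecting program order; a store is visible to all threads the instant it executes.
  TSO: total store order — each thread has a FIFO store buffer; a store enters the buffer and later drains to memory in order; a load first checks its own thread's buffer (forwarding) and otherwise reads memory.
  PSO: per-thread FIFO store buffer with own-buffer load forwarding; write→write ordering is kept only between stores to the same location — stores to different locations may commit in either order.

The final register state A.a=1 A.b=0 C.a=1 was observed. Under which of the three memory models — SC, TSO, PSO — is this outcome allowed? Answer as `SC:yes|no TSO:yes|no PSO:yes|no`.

SC:no TSO:no PSO:yes

outcome vector order: (A.a,A.b,C.a)
SC: 6 outcomes — {(0,0,0), (0,0,1), (0,1,0), (0,1,1), (1,1,0), (1,1,1)}
TSO: 6 outcomes — {(0,0,0), (0,0,1), (0,1,0), (0,1,1), (1,1,0), (1,1,1)}
PSO: 8 outcomes — {(0,0,0), (0,0,1), (0,1,0), (0,1,1), (1,0,0), (1,0,1), (1,1,0), (1,1,1)}
target (1,0,1) ∈ {PSO}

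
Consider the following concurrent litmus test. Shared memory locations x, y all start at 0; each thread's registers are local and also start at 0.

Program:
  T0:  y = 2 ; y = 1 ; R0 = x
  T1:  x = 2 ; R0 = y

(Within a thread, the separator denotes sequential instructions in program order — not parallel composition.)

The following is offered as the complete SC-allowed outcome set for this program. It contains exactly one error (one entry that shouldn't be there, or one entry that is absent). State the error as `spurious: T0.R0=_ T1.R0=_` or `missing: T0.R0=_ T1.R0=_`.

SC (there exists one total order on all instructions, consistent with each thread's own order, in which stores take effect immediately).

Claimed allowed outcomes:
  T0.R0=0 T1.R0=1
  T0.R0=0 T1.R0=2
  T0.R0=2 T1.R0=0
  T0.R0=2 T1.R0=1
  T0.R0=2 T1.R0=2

outcome vector order: (T0.R0,T1.R0)
SC (4): (0,1), (2,0), (2,1), (2,2)
claimed∖SC = {(0,2)}

spurious: T0.R0=0 T1.R0=2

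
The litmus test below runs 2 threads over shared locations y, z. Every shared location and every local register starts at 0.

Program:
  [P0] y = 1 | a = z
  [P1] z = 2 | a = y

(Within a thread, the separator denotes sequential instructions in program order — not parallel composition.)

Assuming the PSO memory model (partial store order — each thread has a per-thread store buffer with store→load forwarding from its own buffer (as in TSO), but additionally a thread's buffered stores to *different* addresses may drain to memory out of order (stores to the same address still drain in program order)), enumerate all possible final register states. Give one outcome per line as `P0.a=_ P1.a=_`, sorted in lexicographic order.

outcome vector order: (P0.a,P1.a)
|PSO outcomes| = 4

P0.a=0 P1.a=0
P0.a=0 P1.a=1
P0.a=2 P1.a=0
P0.a=2 P1.a=1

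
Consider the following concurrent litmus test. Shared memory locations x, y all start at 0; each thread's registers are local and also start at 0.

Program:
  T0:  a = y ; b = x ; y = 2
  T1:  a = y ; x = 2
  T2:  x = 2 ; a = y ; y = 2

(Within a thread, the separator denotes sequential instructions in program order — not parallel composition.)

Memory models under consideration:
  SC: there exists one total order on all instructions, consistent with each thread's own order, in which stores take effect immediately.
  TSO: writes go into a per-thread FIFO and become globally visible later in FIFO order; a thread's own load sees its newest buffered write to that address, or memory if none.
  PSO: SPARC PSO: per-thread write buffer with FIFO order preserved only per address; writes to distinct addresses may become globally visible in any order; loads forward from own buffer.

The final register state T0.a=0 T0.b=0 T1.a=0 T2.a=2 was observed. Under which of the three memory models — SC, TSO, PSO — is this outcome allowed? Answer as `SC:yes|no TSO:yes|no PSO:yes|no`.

outcome vector order: (T0.a,T0.b,T1.a,T2.a)
SC: 10 outcomes — {<0 0 0 0>; <0 0 0 2>; <0 0 2 0>; <0 0 2 2>; <0 2 0 0>; <0 2 0 2>; <0 2 2 0>; <0 2 2 2>; <2 2 0 0>; <2 2 2 0>}
TSO: 10 outcomes — {<0 0 0 0>; <0 0 0 2>; <0 0 2 0>; <0 0 2 2>; <0 2 0 0>; <0 2 0 2>; <0 2 2 0>; <0 2 2 2>; <2 2 0 0>; <2 2 2 0>}
PSO: 12 outcomes — {<0 0 0 0>; <0 0 0 2>; <0 0 2 0>; <0 0 2 2>; <0 2 0 0>; <0 2 0 2>; <0 2 2 0>; <0 2 2 2>; <2 0 0 0>; <2 0 2 0>; <2 2 0 0>; <2 2 2 0>}
target <0 0 0 2> ∈ {SC,TSO,PSO}

SC:yes TSO:yes PSO:yes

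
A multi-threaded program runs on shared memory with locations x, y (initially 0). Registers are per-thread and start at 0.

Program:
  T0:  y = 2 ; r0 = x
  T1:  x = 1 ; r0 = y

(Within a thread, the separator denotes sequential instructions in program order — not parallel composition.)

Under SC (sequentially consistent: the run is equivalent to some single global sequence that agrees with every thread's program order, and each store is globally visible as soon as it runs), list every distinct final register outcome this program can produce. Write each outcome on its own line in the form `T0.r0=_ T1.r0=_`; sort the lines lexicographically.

outcome vector order: (T0.r0,T1.r0)
|SC outcomes| = 3

T0.r0=0 T1.r0=2
T0.r0=1 T1.r0=0
T0.r0=1 T1.r0=2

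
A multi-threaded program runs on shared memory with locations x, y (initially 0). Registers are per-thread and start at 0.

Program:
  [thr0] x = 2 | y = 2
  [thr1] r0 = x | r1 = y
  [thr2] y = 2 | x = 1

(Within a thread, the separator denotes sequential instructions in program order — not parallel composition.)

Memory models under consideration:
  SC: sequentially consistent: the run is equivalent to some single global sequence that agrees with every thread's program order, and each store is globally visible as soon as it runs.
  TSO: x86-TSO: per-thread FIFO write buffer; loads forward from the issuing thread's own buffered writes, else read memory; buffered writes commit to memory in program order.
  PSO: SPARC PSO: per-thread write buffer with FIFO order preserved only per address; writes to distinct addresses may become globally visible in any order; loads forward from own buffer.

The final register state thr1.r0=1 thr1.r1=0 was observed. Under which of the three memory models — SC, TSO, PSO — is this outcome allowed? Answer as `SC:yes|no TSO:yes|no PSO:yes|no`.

SC:no TSO:no PSO:yes

outcome vector order: (thr1.r0,thr1.r1)
[SC] allowed = {<0 0>; <0 2>; <1 2>; <2 0>; <2 2>}
[TSO] allowed = {<0 0>; <0 2>; <1 2>; <2 0>; <2 2>}
[PSO] allowed = {<0 0>; <0 2>; <1 0>; <1 2>; <2 0>; <2 2>}
target <1 0> ∈ {PSO}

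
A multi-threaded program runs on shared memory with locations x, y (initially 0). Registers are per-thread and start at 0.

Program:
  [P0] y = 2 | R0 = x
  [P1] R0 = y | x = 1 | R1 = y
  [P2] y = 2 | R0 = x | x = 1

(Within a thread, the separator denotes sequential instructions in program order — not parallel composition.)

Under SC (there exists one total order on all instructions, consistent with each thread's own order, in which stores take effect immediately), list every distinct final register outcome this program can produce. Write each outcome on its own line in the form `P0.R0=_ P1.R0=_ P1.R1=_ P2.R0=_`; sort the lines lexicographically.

outcome vector order: (P0.R0,P1.R0,P1.R1,P2.R0)
|SC outcomes| = 9

P0.R0=0 P1.R0=0 P1.R1=2 P2.R0=0
P0.R0=0 P1.R0=0 P1.R1=2 P2.R0=1
P0.R0=0 P1.R0=2 P1.R1=2 P2.R0=0
P0.R0=0 P1.R0=2 P1.R1=2 P2.R0=1
P0.R0=1 P1.R0=0 P1.R1=0 P2.R0=1
P0.R0=1 P1.R0=0 P1.R1=2 P2.R0=0
P0.R0=1 P1.R0=0 P1.R1=2 P2.R0=1
P0.R0=1 P1.R0=2 P1.R1=2 P2.R0=0
P0.R0=1 P1.R0=2 P1.R1=2 P2.R0=1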